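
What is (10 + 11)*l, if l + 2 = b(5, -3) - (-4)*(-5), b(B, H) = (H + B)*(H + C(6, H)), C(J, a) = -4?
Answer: -756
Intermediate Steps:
b(B, H) = (-4 + H)*(B + H) (b(B, H) = (H + B)*(H - 4) = (B + H)*(-4 + H) = (-4 + H)*(B + H))
l = -36 (l = -2 + (((-3)² - 4*5 - 4*(-3) + 5*(-3)) - (-4)*(-5)) = -2 + ((9 - 20 + 12 - 15) - 1*20) = -2 + (-14 - 20) = -2 - 34 = -36)
(10 + 11)*l = (10 + 11)*(-36) = 21*(-36) = -756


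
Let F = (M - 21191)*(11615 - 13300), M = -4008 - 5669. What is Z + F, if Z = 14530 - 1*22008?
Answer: 52005102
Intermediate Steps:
M = -9677
Z = -7478 (Z = 14530 - 22008 = -7478)
F = 52012580 (F = (-9677 - 21191)*(11615 - 13300) = -30868*(-1685) = 52012580)
Z + F = -7478 + 52012580 = 52005102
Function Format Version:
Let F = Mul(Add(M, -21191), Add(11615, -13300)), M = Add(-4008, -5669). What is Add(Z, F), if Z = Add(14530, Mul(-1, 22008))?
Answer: 52005102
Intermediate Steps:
M = -9677
Z = -7478 (Z = Add(14530, -22008) = -7478)
F = 52012580 (F = Mul(Add(-9677, -21191), Add(11615, -13300)) = Mul(-30868, -1685) = 52012580)
Add(Z, F) = Add(-7478, 52012580) = 52005102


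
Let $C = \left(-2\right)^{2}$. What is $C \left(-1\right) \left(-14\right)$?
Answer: $56$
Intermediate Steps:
$C = 4$
$C \left(-1\right) \left(-14\right) = 4 \left(-1\right) \left(-14\right) = \left(-4\right) \left(-14\right) = 56$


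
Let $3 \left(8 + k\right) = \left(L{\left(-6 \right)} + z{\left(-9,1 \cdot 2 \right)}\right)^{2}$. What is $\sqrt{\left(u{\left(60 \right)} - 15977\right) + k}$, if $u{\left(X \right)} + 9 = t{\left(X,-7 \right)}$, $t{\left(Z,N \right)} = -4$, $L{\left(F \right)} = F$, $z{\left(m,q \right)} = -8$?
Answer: $\frac{i \sqrt{143394}}{3} \approx 126.22 i$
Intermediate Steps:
$u{\left(X \right)} = -13$ ($u{\left(X \right)} = -9 - 4 = -13$)
$k = \frac{172}{3}$ ($k = -8 + \frac{\left(-6 - 8\right)^{2}}{3} = -8 + \frac{\left(-14\right)^{2}}{3} = -8 + \frac{1}{3} \cdot 196 = -8 + \frac{196}{3} = \frac{172}{3} \approx 57.333$)
$\sqrt{\left(u{\left(60 \right)} - 15977\right) + k} = \sqrt{\left(-13 - 15977\right) + \frac{172}{3}} = \sqrt{-15990 + \frac{172}{3}} = \sqrt{- \frac{47798}{3}} = \frac{i \sqrt{143394}}{3}$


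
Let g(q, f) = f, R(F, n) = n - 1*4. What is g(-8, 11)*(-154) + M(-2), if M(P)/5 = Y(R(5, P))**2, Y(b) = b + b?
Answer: -974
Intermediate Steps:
R(F, n) = -4 + n (R(F, n) = n - 4 = -4 + n)
Y(b) = 2*b
M(P) = 5*(-8 + 2*P)**2 (M(P) = 5*(2*(-4 + P))**2 = 5*(-8 + 2*P)**2)
g(-8, 11)*(-154) + M(-2) = 11*(-154) + 20*(-4 - 2)**2 = -1694 + 20*(-6)**2 = -1694 + 20*36 = -1694 + 720 = -974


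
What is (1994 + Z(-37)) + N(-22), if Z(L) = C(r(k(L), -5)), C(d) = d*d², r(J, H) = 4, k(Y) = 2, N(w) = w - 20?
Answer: 2016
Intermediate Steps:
N(w) = -20 + w
C(d) = d³
Z(L) = 64 (Z(L) = 4³ = 64)
(1994 + Z(-37)) + N(-22) = (1994 + 64) + (-20 - 22) = 2058 - 42 = 2016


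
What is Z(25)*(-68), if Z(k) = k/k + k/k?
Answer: -136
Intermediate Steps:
Z(k) = 2 (Z(k) = 1 + 1 = 2)
Z(25)*(-68) = 2*(-68) = -136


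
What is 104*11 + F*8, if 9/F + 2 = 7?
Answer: 5792/5 ≈ 1158.4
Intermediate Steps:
F = 9/5 (F = 9/(-2 + 7) = 9/5 ≈ 1.8000)
104*11 + F*8 = 104*11 + (9/5)*8 = 1144 + 72/5 = 5792/5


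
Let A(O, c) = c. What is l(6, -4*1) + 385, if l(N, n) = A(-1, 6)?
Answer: 391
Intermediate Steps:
l(N, n) = 6
l(6, -4*1) + 385 = 6 + 385 = 391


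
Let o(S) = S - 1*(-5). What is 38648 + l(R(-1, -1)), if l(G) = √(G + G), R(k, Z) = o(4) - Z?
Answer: 38648 + 2*√5 ≈ 38653.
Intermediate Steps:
o(S) = 5 + S (o(S) = S + 5 = 5 + S)
R(k, Z) = 9 - Z (R(k, Z) = (5 + 4) - Z = 9 - Z)
l(G) = √2*√G (l(G) = √(2*G) = √2*√G)
38648 + l(R(-1, -1)) = 38648 + √2*√(9 - 1*(-1)) = 38648 + √2*√(9 + 1) = 38648 + √2*√10 = 38648 + 2*√5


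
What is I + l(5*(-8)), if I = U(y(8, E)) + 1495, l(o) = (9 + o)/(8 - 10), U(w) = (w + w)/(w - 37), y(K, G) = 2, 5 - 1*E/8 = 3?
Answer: 105727/70 ≈ 1510.4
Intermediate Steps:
E = 16 (E = 40 - 8*3 = 40 - 24 = 16)
U(w) = 2*w/(-37 + w) (U(w) = (2*w)/(-37 + w) = 2*w/(-37 + w))
l(o) = -9/2 - o/2 (l(o) = (9 + o)/(-2) = (9 + o)*(-½) = -9/2 - o/2)
I = 52321/35 (I = 2*2/(-37 + 2) + 1495 = 2*2/(-35) + 1495 = 2*2*(-1/35) + 1495 = -4/35 + 1495 = 52321/35 ≈ 1494.9)
I + l(5*(-8)) = 52321/35 + (-9/2 - 5*(-8)/2) = 52321/35 + (-9/2 - ½*(-40)) = 52321/35 + (-9/2 + 20) = 52321/35 + 31/2 = 105727/70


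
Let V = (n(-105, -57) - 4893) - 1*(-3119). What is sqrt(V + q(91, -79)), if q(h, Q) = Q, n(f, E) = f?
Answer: I*sqrt(1958) ≈ 44.249*I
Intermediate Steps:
V = -1879 (V = (-105 - 4893) - 1*(-3119) = -4998 + 3119 = -1879)
sqrt(V + q(91, -79)) = sqrt(-1879 - 79) = sqrt(-1958) = I*sqrt(1958)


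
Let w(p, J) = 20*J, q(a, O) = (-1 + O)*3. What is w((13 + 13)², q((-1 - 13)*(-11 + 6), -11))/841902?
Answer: -120/140317 ≈ -0.00085521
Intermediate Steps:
q(a, O) = -3 + 3*O
w((13 + 13)², q((-1 - 13)*(-11 + 6), -11))/841902 = (20*(-3 + 3*(-11)))/841902 = (20*(-3 - 33))*(1/841902) = (20*(-36))*(1/841902) = -720*1/841902 = -120/140317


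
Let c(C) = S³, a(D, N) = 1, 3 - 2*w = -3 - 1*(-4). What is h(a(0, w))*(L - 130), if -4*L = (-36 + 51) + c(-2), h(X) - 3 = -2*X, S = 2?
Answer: -543/4 ≈ -135.75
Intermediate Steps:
w = 1 (w = 3/2 - (-3 - 1*(-4))/2 = 3/2 - (-3 + 4)/2 = 3/2 - ½*1 = 3/2 - ½ = 1)
c(C) = 8 (c(C) = 2³ = 8)
h(X) = 3 - 2*X
L = -23/4 (L = -((-36 + 51) + 8)/4 = -(15 + 8)/4 = -¼*23 = -23/4 ≈ -5.7500)
h(a(0, w))*(L - 130) = (3 - 2*1)*(-23/4 - 130) = (3 - 2)*(-543/4) = 1*(-543/4) = -543/4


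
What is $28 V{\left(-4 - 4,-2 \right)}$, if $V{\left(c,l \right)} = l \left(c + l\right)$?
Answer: $560$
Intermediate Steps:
$28 V{\left(-4 - 4,-2 \right)} = 28 \left(- 2 \left(\left(-4 - 4\right) - 2\right)\right) = 28 \left(- 2 \left(-8 - 2\right)\right) = 28 \left(\left(-2\right) \left(-10\right)\right) = 28 \cdot 20 = 560$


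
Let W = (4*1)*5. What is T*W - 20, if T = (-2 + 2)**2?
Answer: -20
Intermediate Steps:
T = 0 (T = 0**2 = 0)
W = 20 (W = 4*5 = 20)
T*W - 20 = 0*20 - 20 = 0 - 20 = -20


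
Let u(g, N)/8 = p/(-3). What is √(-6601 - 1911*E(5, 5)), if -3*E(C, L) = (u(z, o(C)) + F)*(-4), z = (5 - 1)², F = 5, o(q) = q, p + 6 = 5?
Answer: I*√235221/3 ≈ 161.67*I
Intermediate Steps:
p = -1 (p = -6 + 5 = -1)
z = 16 (z = 4² = 16)
u(g, N) = 8/3 (u(g, N) = 8*(-1/(-3)) = 8*(-1*(-⅓)) = 8*(⅓) = 8/3)
E(C, L) = 92/9 (E(C, L) = -(8/3 + 5)*(-4)/3 = -23*(-4)/9 = -⅓*(-92/3) = 92/9)
√(-6601 - 1911*E(5, 5)) = √(-6601 - 1911*92/9) = √(-6601 - 58604/3) = √(-78407/3) = I*√235221/3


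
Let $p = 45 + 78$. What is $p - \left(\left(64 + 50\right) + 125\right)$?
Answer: $-116$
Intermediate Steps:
$p = 123$
$p - \left(\left(64 + 50\right) + 125\right) = 123 - \left(\left(64 + 50\right) + 125\right) = 123 - \left(114 + 125\right) = 123 - 239 = -116$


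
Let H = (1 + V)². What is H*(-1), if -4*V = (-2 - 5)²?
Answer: -2025/16 ≈ -126.56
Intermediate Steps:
V = -49/4 (V = -(-2 - 5)²/4 = -¼*(-7)² = -¼*49 = -49/4 ≈ -12.250)
H = 2025/16 (H = (1 - 49/4)² = (-45/4)² = 2025/16 ≈ 126.56)
H*(-1) = (2025/16)*(-1) = -2025/16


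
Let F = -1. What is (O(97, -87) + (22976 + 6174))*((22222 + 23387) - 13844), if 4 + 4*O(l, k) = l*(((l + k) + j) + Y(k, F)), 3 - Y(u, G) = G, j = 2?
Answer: 938242805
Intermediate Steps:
Y(u, G) = 3 - G
O(l, k) = -1 + l*(6 + k + l)/4 (O(l, k) = -1 + (l*(((l + k) + 2) + (3 - 1*(-1))))/4 = -1 + (l*(((k + l) + 2) + (3 + 1)))/4 = -1 + (l*((2 + k + l) + 4))/4 = -1 + (l*(6 + k + l))/4 = -1 + l*(6 + k + l)/4)
(O(97, -87) + (22976 + 6174))*((22222 + 23387) - 13844) = ((-1 + (1/4)*97**2 + (3/2)*97 + (1/4)*(-87)*97) + (22976 + 6174))*((22222 + 23387) - 13844) = ((-1 + (1/4)*9409 + 291/2 - 8439/4) + 29150)*(45609 - 13844) = ((-1 + 9409/4 + 291/2 - 8439/4) + 29150)*31765 = (387 + 29150)*31765 = 29537*31765 = 938242805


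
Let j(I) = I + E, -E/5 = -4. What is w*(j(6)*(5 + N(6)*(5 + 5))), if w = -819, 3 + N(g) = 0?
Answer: 532350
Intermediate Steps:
E = 20 (E = -5*(-4) = 20)
N(g) = -3 (N(g) = -3 + 0 = -3)
j(I) = 20 + I (j(I) = I + 20 = 20 + I)
w*(j(6)*(5 + N(6)*(5 + 5))) = -819*(20 + 6)*(5 - 3*(5 + 5)) = -21294*(5 - 3*10) = -21294*(5 - 30) = -21294*(-25) = -819*(-650) = 532350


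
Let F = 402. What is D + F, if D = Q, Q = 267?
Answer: 669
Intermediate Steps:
D = 267
D + F = 267 + 402 = 669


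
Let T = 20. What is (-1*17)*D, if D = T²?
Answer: -6800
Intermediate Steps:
D = 400 (D = 20² = 400)
(-1*17)*D = -1*17*400 = -17*400 = -6800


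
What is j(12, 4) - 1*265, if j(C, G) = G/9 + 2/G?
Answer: -4753/18 ≈ -264.06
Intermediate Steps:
j(C, G) = 2/G + G/9 (j(C, G) = G*(1/9) + 2/G = G/9 + 2/G = 2/G + G/9)
j(12, 4) - 1*265 = (2/4 + (1/9)*4) - 1*265 = (2*(1/4) + 4/9) - 265 = (1/2 + 4/9) - 265 = 17/18 - 265 = -4753/18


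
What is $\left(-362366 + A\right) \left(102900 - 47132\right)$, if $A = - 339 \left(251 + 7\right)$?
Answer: $-25086007904$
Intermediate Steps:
$A = -87462$ ($A = \left(-339\right) 258 = -87462$)
$\left(-362366 + A\right) \left(102900 - 47132\right) = \left(-362366 - 87462\right) \left(102900 - 47132\right) = \left(-449828\right) 55768 = -25086007904$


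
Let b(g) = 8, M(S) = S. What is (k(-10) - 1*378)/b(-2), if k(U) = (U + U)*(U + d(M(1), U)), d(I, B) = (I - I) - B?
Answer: -189/4 ≈ -47.250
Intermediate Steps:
d(I, B) = -B (d(I, B) = 0 - B = -B)
k(U) = 0 (k(U) = (U + U)*(U - U) = (2*U)*0 = 0)
(k(-10) - 1*378)/b(-2) = (0 - 1*378)/8 = (0 - 378)*(⅛) = -378*⅛ = -189/4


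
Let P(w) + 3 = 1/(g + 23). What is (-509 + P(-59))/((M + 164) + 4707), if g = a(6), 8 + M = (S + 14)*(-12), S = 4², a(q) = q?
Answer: -4949/43529 ≈ -0.11369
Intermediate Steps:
S = 16
M = -368 (M = -8 + (16 + 14)*(-12) = -8 + 30*(-12) = -8 - 360 = -368)
g = 6
P(w) = -86/29 (P(w) = -3 + 1/(6 + 23) = -3 + 1/29 = -86/29)
(-509 + P(-59))/((M + 164) + 4707) = (-509 - 86/29)/((-368 + 164) + 4707) = -14847/(29*(-204 + 4707)) = -14847/29/4503 = -14847/29*1/4503 = -4949/43529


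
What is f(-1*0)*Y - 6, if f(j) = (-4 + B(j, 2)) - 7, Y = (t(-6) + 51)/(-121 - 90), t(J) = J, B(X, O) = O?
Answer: -861/211 ≈ -4.0806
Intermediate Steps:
Y = -45/211 (Y = (-6 + 51)/(-121 - 90) = 45/(-211) = 45*(-1/211) = -45/211 ≈ -0.21327)
f(j) = -9 (f(j) = (-4 + 2) - 7 = -2 - 7 = -9)
f(-1*0)*Y - 6 = -9*(-45/211) - 6 = 405/211 - 6 = -861/211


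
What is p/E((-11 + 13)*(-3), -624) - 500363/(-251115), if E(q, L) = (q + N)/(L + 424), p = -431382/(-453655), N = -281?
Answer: 2480344369073/934140517665 ≈ 2.6552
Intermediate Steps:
p = 431382/453655 (p = -431382*(-1/453655) = 431382/453655 ≈ 0.95090)
E(q, L) = (-281 + q)/(424 + L) (E(q, L) = (q - 281)/(L + 424) = (-281 + q)/(424 + L))
p/E((-11 + 13)*(-3), -624) - 500363/(-251115) = 431382/(453655*(((-281 + (-11 + 13)*(-3))/(424 - 624)))) - 500363/(-251115) = 431382/(453655*(((-281 + 2*(-3))/(-200)))) - 500363*(-1/251115) = 431382/(453655*((-(-281 - 6)/200))) + 500363/251115 = 431382/(453655*((-1/200*(-287)))) + 500363/251115 = 431382/(453655*(287/200)) + 500363/251115 = (431382/453655)*(200/287) + 500363/251115 = 2465040/3719971 + 500363/251115 = 2480344369073/934140517665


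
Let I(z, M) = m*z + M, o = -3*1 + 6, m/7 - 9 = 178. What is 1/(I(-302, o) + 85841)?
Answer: -1/309474 ≈ -3.2313e-6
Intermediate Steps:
m = 1309 (m = 63 + 7*178 = 63 + 1246 = 1309)
o = 3 (o = -3 + 6 = 3)
I(z, M) = M + 1309*z (I(z, M) = 1309*z + M = M + 1309*z)
1/(I(-302, o) + 85841) = 1/((3 + 1309*(-302)) + 85841) = 1/((3 - 395318) + 85841) = 1/(-395315 + 85841) = 1/(-309474) = -1/309474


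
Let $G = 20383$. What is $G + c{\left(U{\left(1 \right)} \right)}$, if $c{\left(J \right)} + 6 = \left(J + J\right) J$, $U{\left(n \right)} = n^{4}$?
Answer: $20379$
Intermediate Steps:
$c{\left(J \right)} = -6 + 2 J^{2}$ ($c{\left(J \right)} = -6 + \left(J + J\right) J = -6 + 2 J J = -6 + 2 J^{2}$)
$G + c{\left(U{\left(1 \right)} \right)} = 20383 - \left(6 - 2 \left(1^{4}\right)^{2}\right) = 20383 - \left(6 - 2 \cdot 1^{2}\right) = 20383 + \left(-6 + 2 \cdot 1\right) = 20383 + \left(-6 + 2\right) = 20383 - 4 = 20379$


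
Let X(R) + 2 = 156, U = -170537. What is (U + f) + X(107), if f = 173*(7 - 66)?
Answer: -180590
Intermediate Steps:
f = -10207 (f = 173*(-59) = -10207)
X(R) = 154 (X(R) = -2 + 156 = 154)
(U + f) + X(107) = (-170537 - 10207) + 154 = -180744 + 154 = -180590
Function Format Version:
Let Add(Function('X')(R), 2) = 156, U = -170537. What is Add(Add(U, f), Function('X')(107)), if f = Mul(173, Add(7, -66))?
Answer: -180590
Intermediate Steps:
f = -10207 (f = Mul(173, -59) = -10207)
Function('X')(R) = 154 (Function('X')(R) = Add(-2, 156) = 154)
Add(Add(U, f), Function('X')(107)) = Add(Add(-170537, -10207), 154) = Add(-180744, 154) = -180590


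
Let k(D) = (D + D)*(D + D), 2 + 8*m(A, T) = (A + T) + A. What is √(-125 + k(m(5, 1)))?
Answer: I*√1919/4 ≈ 10.952*I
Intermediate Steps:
m(A, T) = -¼ + A/4 + T/8 (m(A, T) = -¼ + ((A + T) + A)/8 = -¼ + (T + 2*A)/8 = -¼ + (A/4 + T/8) = -¼ + A/4 + T/8)
k(D) = 4*D² (k(D) = (2*D)*(2*D) = 4*D²)
√(-125 + k(m(5, 1))) = √(-125 + 4*(-¼ + (¼)*5 + (⅛)*1)²) = √(-125 + 4*(-¼ + 5/4 + ⅛)²) = √(-125 + 4*(9/8)²) = √(-125 + 4*(81/64)) = √(-125 + 81/16) = √(-1919/16) = I*√1919/4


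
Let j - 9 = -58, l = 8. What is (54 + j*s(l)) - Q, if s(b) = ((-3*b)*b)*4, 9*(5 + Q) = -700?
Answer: 339919/9 ≈ 37769.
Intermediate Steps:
Q = -745/9 (Q = -5 + (⅑)*(-700) = -5 - 700/9 = -745/9 ≈ -82.778)
j = -49 (j = 9 - 58 = -49)
s(b) = -12*b² (s(b) = -3*b²*4 = -12*b²)
(54 + j*s(l)) - Q = (54 - (-588)*8²) - 1*(-745/9) = (54 - (-588)*64) + 745/9 = (54 - 49*(-768)) + 745/9 = (54 + 37632) + 745/9 = 37686 + 745/9 = 339919/9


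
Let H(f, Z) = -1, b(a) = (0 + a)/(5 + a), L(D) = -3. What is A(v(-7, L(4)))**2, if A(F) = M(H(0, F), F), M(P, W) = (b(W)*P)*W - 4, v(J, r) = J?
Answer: 1681/4 ≈ 420.25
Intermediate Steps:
b(a) = a/(5 + a)
M(P, W) = -4 + P*W**2/(5 + W) (M(P, W) = ((W/(5 + W))*P)*W - 4 = (P*W/(5 + W))*W - 4 = P*W**2/(5 + W) - 4 = -4 + P*W**2/(5 + W))
A(F) = (-20 - F**2 - 4*F)/(5 + F) (A(F) = (-20 - 4*F - F**2)/(5 + F) = (-20 - F**2 - 4*F)/(5 + F))
A(v(-7, L(4)))**2 = ((-20 - 1*(-7)**2 - 4*(-7))/(5 - 7))**2 = ((-20 - 1*49 + 28)/(-2))**2 = (-(-20 - 49 + 28)/2)**2 = (-1/2*(-41))**2 = (41/2)**2 = 1681/4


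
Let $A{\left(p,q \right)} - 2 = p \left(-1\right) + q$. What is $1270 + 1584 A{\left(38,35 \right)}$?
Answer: $-314$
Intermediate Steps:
$A{\left(p,q \right)} = 2 + q - p$ ($A{\left(p,q \right)} = 2 + \left(p \left(-1\right) + q\right) = 2 - \left(p - q\right) = 2 + q - p$)
$1270 + 1584 A{\left(38,35 \right)} = 1270 + 1584 \left(2 + 35 - 38\right) = 1270 + 1584 \left(-1\right) = 1270 - 1584 = -314$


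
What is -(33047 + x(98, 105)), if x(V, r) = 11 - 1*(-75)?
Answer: -33133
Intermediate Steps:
x(V, r) = 86 (x(V, r) = 11 + 75 = 86)
-(33047 + x(98, 105)) = -(33047 + 86) = -1*33133 = -33133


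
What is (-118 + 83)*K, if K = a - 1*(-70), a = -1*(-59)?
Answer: -4515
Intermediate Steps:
a = 59
K = 129 (K = 59 - 1*(-70) = 59 + 70 = 129)
(-118 + 83)*K = (-118 + 83)*129 = -35*129 = -4515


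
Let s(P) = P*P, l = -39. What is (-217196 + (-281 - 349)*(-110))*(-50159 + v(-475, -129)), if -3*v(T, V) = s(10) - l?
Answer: 22275503936/3 ≈ 7.4252e+9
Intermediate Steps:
s(P) = P²
v(T, V) = -139/3 (v(T, V) = -(10² - 1*(-39))/3 = -(100 + 39)/3 = -⅓*139 = -139/3)
(-217196 + (-281 - 349)*(-110))*(-50159 + v(-475, -129)) = (-217196 + (-281 - 349)*(-110))*(-50159 - 139/3) = (-217196 - 630*(-110))*(-150616/3) = (-217196 + 69300)*(-150616/3) = -147896*(-150616/3) = 22275503936/3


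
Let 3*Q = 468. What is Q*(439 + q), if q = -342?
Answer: 15132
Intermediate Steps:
Q = 156 (Q = (⅓)*468 = 156)
Q*(439 + q) = 156*(439 - 342) = 156*97 = 15132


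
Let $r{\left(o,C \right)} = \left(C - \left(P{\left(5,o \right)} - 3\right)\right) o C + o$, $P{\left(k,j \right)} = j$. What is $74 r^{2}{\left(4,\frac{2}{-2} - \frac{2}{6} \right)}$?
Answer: $\frac{1620896}{81} \approx 20011.0$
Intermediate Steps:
$r{\left(o,C \right)} = o + C o \left(3 + C - o\right)$ ($r{\left(o,C \right)} = \left(C - \left(o - 3\right)\right) o C + o = \left(C - \left(-3 + o\right)\right) o C + o = \left(3 + C - o\right) o C + o = o \left(3 + C - o\right) C + o = C o \left(3 + C - o\right) + o = o + C o \left(3 + C - o\right)$)
$74 r^{2}{\left(4,\frac{2}{-2} - \frac{2}{6} \right)} = 74 \left(4 \left(1 + \left(\frac{2}{-2} - \frac{2}{6}\right)^{2} + 3 \left(\frac{2}{-2} - \frac{2}{6}\right) - \left(\frac{2}{-2} - \frac{2}{6}\right) 4\right)\right)^{2} = 74 \left(4 \left(1 + \left(2 \left(- \frac{1}{2}\right) - \frac{1}{3}\right)^{2} + 3 \left(2 \left(- \frac{1}{2}\right) - \frac{1}{3}\right) - \left(2 \left(- \frac{1}{2}\right) - \frac{1}{3}\right) 4\right)\right)^{2} = 74 \left(4 \left(1 + \left(-1 - \frac{1}{3}\right)^{2} + 3 \left(-1 - \frac{1}{3}\right) - \left(-1 - \frac{1}{3}\right) 4\right)\right)^{2} = 74 \left(4 \left(1 + \left(- \frac{4}{3}\right)^{2} + 3 \left(- \frac{4}{3}\right) - \left(- \frac{4}{3}\right) 4\right)\right)^{2} = 74 \left(4 \left(1 + \frac{16}{9} - 4 + \frac{16}{3}\right)\right)^{2} = 74 \left(4 \cdot \frac{37}{9}\right)^{2} = 74 \left(\frac{148}{9}\right)^{2} = 74 \cdot \frac{21904}{81} = \frac{1620896}{81}$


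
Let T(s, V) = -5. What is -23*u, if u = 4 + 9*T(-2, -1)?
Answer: 943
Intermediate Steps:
u = -41 (u = 4 + 9*(-5) = 4 - 45 = -41)
-23*u = -23*(-41) = 943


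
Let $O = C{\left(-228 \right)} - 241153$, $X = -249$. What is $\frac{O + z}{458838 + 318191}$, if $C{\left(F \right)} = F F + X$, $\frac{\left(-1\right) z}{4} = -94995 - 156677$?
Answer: $\frac{817270}{777029} \approx 1.0518$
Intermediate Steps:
$z = 1006688$ ($z = - 4 \left(-94995 - 156677\right) = \left(-4\right) \left(-251672\right) = 1006688$)
$C{\left(F \right)} = -249 + F^{2}$ ($C{\left(F \right)} = F F - 249 = F^{2} - 249 = -249 + F^{2}$)
$O = -189418$ ($O = \left(-249 + \left(-228\right)^{2}\right) - 241153 = \left(-249 + 51984\right) - 241153 = 51735 - 241153 = -189418$)
$\frac{O + z}{458838 + 318191} = \frac{-189418 + 1006688}{458838 + 318191} = \frac{817270}{777029}$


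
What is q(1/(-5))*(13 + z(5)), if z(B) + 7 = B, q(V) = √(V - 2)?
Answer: 11*I*√55/5 ≈ 16.316*I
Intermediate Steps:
q(V) = √(-2 + V)
z(B) = -7 + B
q(1/(-5))*(13 + z(5)) = √(-2 + 1/(-5))*(13 + (-7 + 5)) = √(-2 + 1*(-⅕))*(13 - 2) = √(-2 - ⅕)*11 = √(-11/5)*11 = (I*√55/5)*11 = 11*I*√55/5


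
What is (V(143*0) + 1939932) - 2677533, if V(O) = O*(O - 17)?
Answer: -737601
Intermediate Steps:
V(O) = O*(-17 + O)
(V(143*0) + 1939932) - 2677533 = ((143*0)*(-17 + 143*0) + 1939932) - 2677533 = (0*(-17 + 0) + 1939932) - 2677533 = (0*(-17) + 1939932) - 2677533 = (0 + 1939932) - 2677533 = 1939932 - 2677533 = -737601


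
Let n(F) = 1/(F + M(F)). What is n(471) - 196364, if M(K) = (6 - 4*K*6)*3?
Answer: -6563073973/33423 ≈ -1.9636e+5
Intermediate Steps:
M(K) = 18 - 72*K (M(K) = (6 - 24*K)*3 = 18 - 72*K)
n(F) = 1/(18 - 71*F) (n(F) = 1/(F + (18 - 72*F)) = 1/(18 - 71*F))
n(471) - 196364 = -1/(-18 + 71*471) - 196364 = -1/(-18 + 33441) - 196364 = -1/33423 - 196364 = -6563073973/33423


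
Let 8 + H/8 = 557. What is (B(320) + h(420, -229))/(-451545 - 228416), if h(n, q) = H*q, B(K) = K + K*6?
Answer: 1003528/679961 ≈ 1.4759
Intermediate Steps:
H = 4392 (H = -64 + 8*557 = -64 + 4456 = 4392)
B(K) = 7*K (B(K) = K + 6*K = 7*K)
h(n, q) = 4392*q
(B(320) + h(420, -229))/(-451545 - 228416) = (7*320 + 4392*(-229))/(-451545 - 228416) = (2240 - 1005768)/(-679961) = -1003528*(-1/679961) = 1003528/679961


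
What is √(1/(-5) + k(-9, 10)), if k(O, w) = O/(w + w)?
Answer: I*√65/10 ≈ 0.80623*I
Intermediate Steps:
k(O, w) = O/(2*w) (k(O, w) = O/((2*w)) = O*(1/(2*w)) = O/(2*w))
√(1/(-5) + k(-9, 10)) = √(1/(-5) + (½)*(-9)/10) = √(-⅕ + (½)*(-9)*(⅒)) = √(-⅕ - 9/20) = √(-13/20) = I*√65/10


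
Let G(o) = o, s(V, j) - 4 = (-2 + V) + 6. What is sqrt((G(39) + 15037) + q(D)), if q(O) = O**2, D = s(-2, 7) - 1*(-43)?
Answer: sqrt(17477) ≈ 132.20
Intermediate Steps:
s(V, j) = 8 + V (s(V, j) = 4 + ((-2 + V) + 6) = 4 + (4 + V) = 8 + V)
D = 49 (D = (8 - 2) - 1*(-43) = 6 + 43 = 49)
sqrt((G(39) + 15037) + q(D)) = sqrt((39 + 15037) + 49**2) = sqrt(15076 + 2401) = sqrt(17477)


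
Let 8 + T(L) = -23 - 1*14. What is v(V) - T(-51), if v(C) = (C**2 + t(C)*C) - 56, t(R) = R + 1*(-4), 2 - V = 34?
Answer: 2165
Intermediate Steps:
V = -32 (V = 2 - 1*34 = 2 - 34 = -32)
T(L) = -45 (T(L) = -8 + (-23 - 1*14) = -8 + (-23 - 14) = -8 - 37 = -45)
t(R) = -4 + R (t(R) = R - 4 = -4 + R)
v(C) = -56 + C**2 + C*(-4 + C) (v(C) = (C**2 + (-4 + C)*C) - 56 = (C**2 + C*(-4 + C)) - 56 = -56 + C**2 + C*(-4 + C))
v(V) - T(-51) = (-56 + (-32)**2 - 32*(-4 - 32)) - 1*(-45) = (-56 + 1024 - 32*(-36)) + 45 = (-56 + 1024 + 1152) + 45 = 2120 + 45 = 2165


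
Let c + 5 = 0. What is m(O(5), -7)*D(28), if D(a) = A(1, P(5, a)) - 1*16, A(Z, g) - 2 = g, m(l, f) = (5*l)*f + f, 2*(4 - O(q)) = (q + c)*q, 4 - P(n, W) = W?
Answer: 5586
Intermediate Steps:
c = -5 (c = -5 + 0 = -5)
P(n, W) = 4 - W
O(q) = 4 - q*(-5 + q)/2 (O(q) = 4 - (q - 5)*q/2 = 4 - (-5 + q)*q/2 = 4 - q*(-5 + q)/2)
m(l, f) = f + 5*f*l (m(l, f) = 5*f*l + f = f + 5*f*l)
A(Z, g) = 2 + g
D(a) = -10 - a (D(a) = (2 + (4 - a)) - 1*16 = (6 - a) - 16 = -10 - a)
m(O(5), -7)*D(28) = (-7*(1 + 5*(4 - ½*5² + (5/2)*5)))*(-10 - 1*28) = (-7*(1 + 5*(4 - ½*25 + 25/2)))*(-10 - 28) = -7*(1 + 5*(4 - 25/2 + 25/2))*(-38) = -7*(1 + 5*4)*(-38) = -7*(1 + 20)*(-38) = -7*21*(-38) = -147*(-38) = 5586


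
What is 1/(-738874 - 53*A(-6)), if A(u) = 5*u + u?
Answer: -1/736966 ≈ -1.3569e-6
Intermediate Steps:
A(u) = 6*u
1/(-738874 - 53*A(-6)) = 1/(-738874 - 318*(-6)) = 1/(-738874 - 53*(-36)) = 1/(-738874 + 1908) = 1/(-736966) = -1/736966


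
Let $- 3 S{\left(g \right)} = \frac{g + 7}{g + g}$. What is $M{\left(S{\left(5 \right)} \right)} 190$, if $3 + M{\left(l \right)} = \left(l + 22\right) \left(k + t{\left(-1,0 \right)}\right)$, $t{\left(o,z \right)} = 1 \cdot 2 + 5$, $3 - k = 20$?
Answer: $-41610$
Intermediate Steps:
$k = -17$ ($k = 3 - 20 = -17$)
$t{\left(o,z \right)} = 7$ ($t{\left(o,z \right)} = 2 + 5 = 7$)
$S{\left(g \right)} = - \frac{7 + g}{6 g}$ ($S{\left(g \right)} = - \frac{\left(g + 7\right) \frac{1}{g + g}}{3} = - \frac{\left(7 + g\right) \frac{1}{2 g}}{3} = - \frac{\frac{1}{2} \frac{1}{g} \left(7 + g\right)}{3} = - \frac{7 + g}{6 g}$)
$M{\left(l \right)} = -223 - 10 l$ ($M{\left(l \right)} = -3 + \left(l + 22\right) \left(-17 + 7\right) = -3 + \left(22 + l\right) \left(-10\right) = -3 - \left(220 + 10 l\right) = -223 - 10 l$)
$M{\left(S{\left(5 \right)} \right)} 190 = \left(-223 - 10 \frac{-7 - 5}{6 \cdot 5}\right) 190 = \left(-223 - 10 \cdot \frac{1}{6} \cdot \frac{1}{5} \left(-7 - 5\right)\right) 190 = \left(-223 - 10 \cdot \frac{1}{6} \cdot \frac{1}{5} \left(-12\right)\right) 190 = \left(-223 - -4\right) 190 = \left(-223 + 4\right) 190 = \left(-219\right) 190 = -41610$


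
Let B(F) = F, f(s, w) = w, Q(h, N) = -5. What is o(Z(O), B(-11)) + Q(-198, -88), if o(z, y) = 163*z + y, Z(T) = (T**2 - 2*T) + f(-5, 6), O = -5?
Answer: 6667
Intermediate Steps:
Z(T) = 6 + T**2 - 2*T (Z(T) = (T**2 - 2*T) + 6 = 6 + T**2 - 2*T)
o(z, y) = y + 163*z
o(Z(O), B(-11)) + Q(-198, -88) = (-11 + 163*(6 + (-5)**2 - 2*(-5))) - 5 = (-11 + 163*(6 + 25 + 10)) - 5 = (-11 + 163*41) - 5 = (-11 + 6683) - 5 = 6672 - 5 = 6667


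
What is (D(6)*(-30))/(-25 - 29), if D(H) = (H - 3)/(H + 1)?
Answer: 5/21 ≈ 0.23810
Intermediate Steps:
D(H) = (-3 + H)/(1 + H)
(D(6)*(-30))/(-25 - 29) = (((-3 + 6)/(1 + 6))*(-30))/(-25 - 29) = ((3/7)*(-30))/(-54) = (((1/7)*3)*(-30))*(-1/54) = ((3/7)*(-30))*(-1/54) = -90/7*(-1/54) = 5/21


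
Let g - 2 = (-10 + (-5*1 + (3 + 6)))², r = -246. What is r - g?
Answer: -284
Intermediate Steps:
g = 38 (g = 2 + (-10 + (-5*1 + (3 + 6)))² = 2 + (-10 + (-5 + 9))² = 2 + (-10 + 4)² = 2 + (-6)² = 2 + 36 = 38)
r - g = -246 - 1*38 = -246 - 38 = -284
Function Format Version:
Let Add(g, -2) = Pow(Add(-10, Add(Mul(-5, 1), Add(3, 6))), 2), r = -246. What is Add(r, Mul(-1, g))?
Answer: -284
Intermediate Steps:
g = 38 (g = Add(2, Pow(Add(-10, Add(Mul(-5, 1), Add(3, 6))), 2)) = Add(2, Pow(Add(-10, Add(-5, 9)), 2)) = Add(2, Pow(Add(-10, 4), 2)) = Add(2, Pow(-6, 2)) = Add(2, 36) = 38)
Add(r, Mul(-1, g)) = Add(-246, Mul(-1, 38)) = Add(-246, -38) = -284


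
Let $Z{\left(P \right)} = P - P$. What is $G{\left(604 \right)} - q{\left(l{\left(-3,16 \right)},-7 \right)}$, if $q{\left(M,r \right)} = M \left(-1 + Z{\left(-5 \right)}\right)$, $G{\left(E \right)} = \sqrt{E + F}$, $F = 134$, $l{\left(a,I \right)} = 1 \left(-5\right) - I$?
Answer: $-21 + 3 \sqrt{82} \approx 6.1662$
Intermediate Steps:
$l{\left(a,I \right)} = -5 - I$
$Z{\left(P \right)} = 0$
$G{\left(E \right)} = \sqrt{134 + E}$ ($G{\left(E \right)} = \sqrt{E + 134} = \sqrt{134 + E}$)
$q{\left(M,r \right)} = - M$ ($q{\left(M,r \right)} = M \left(-1 + 0\right) = M \left(-1\right) = - M$)
$G{\left(604 \right)} - q{\left(l{\left(-3,16 \right)},-7 \right)} = \sqrt{134 + 604} - - (-5 - 16) = \sqrt{738} - - (-5 - 16) = 3 \sqrt{82} - \left(-1\right) \left(-21\right) = 3 \sqrt{82} - 21 = -21 + 3 \sqrt{82}$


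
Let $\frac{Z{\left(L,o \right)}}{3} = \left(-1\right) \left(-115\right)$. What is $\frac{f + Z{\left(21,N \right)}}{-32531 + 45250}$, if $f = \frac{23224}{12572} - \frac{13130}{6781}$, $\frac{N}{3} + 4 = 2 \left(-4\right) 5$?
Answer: $\frac{7350978531}{271076015077} \approx 0.027118$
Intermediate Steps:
$N = -132$ ($N = -12 + 3 \cdot 2 \left(-4\right) 5 = -12 + 3 \left(\left(-8\right) 5\right) = -12 + 3 \left(-40\right) = -12 - 120 = -132$)
$Z{\left(L,o \right)} = 345$ ($Z{\left(L,o \right)} = 3 \left(\left(-1\right) \left(-115\right)\right) = 3 \cdot 115 = 345$)
$f = - \frac{1897104}{21312683}$ ($f = 23224 \cdot \frac{1}{12572} - \frac{13130}{6781} = \frac{5806}{3143} - \frac{13130}{6781} = - \frac{1897104}{21312683} \approx -0.089013$)
$\frac{f + Z{\left(21,N \right)}}{-32531 + 45250} = \frac{- \frac{1897104}{21312683} + 345}{-32531 + 45250} = \frac{7350978531}{21312683 \cdot 12719} = \frac{7350978531}{21312683} \cdot \frac{1}{12719} = \frac{7350978531}{271076015077}$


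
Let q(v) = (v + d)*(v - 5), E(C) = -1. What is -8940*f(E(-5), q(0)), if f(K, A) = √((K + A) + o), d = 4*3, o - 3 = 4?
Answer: -26820*I*√6 ≈ -65695.0*I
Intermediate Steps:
o = 7 (o = 3 + 4 = 7)
d = 12
q(v) = (-5 + v)*(12 + v) (q(v) = (v + 12)*(v - 5) = (12 + v)*(-5 + v) = (-5 + v)*(12 + v))
f(K, A) = √(7 + A + K) (f(K, A) = √((K + A) + 7) = √((A + K) + 7) = √(7 + A + K))
-8940*f(E(-5), q(0)) = -8940*√(7 + (-60 + 0² + 7*0) - 1) = -8940*√(7 + (-60 + 0 + 0) - 1) = -8940*√(7 - 60 - 1) = -26820*I*√6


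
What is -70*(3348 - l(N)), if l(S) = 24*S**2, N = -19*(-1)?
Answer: 372120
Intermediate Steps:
N = 19
-70*(3348 - l(N)) = -70*(3348 - 24*19**2) = -70*(3348 - 24*361) = -70*(3348 - 1*8664) = -70*(3348 - 8664) = -70*(-5316) = 372120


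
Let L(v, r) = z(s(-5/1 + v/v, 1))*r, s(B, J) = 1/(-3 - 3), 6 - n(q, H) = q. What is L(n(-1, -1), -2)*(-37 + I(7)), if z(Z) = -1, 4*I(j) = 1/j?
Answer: -1035/14 ≈ -73.929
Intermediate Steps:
n(q, H) = 6 - q
s(B, J) = -⅙ (s(B, J) = 1/(-6) = -⅙)
I(j) = 1/(4*j)
L(v, r) = -r
L(n(-1, -1), -2)*(-37 + I(7)) = (-1*(-2))*(-37 + (¼)/7) = 2*(-37 + (¼)*(⅐)) = 2*(-37 + 1/28) = 2*(-1035/28) = -1035/14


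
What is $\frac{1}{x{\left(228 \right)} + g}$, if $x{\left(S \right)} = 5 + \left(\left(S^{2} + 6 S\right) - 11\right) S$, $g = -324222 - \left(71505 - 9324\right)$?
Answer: $\frac{1}{11775350} \approx 8.4923 \cdot 10^{-8}$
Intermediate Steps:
$g = -386403$ ($g = -324222 - 62181 = -386403$)
$x{\left(S \right)} = 5 + S \left(-11 + S^{2} + 6 S\right)$ ($x{\left(S \right)} = 5 + \left(-11 + S^{2} + 6 S\right) S = 5 + S \left(-11 + S^{2} + 6 S\right)$)
$\frac{1}{x{\left(228 \right)} + g} = \frac{1}{\left(5 + 228^{3} - 2508 + 6 \cdot 228^{2}\right) - 386403} = \frac{1}{\left(5 + 11852352 - 2508 + 6 \cdot 51984\right) - 386403} = \frac{1}{\left(5 + 11852352 - 2508 + 311904\right) - 386403} = \frac{1}{12161753 - 386403} = \frac{1}{11775350}$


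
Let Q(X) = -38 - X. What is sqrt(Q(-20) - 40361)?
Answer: I*sqrt(40379) ≈ 200.95*I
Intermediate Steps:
sqrt(Q(-20) - 40361) = sqrt((-38 - 1*(-20)) - 40361) = sqrt((-38 + 20) - 40361) = sqrt(-18 - 40361) = sqrt(-40379) = I*sqrt(40379)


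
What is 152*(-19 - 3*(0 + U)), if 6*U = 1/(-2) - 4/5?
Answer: -13946/5 ≈ -2789.2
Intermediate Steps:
U = -13/60 (U = (1/(-2) - 4/5)/6 = (1*(-½) - 4*⅕)/6 = (-½ - ⅘)/6 = (⅙)*(-13/10) = -13/60 ≈ -0.21667)
152*(-19 - 3*(0 + U)) = 152*(-19 - 3*(0 - 13/60)) = 152*(-19 - 3*(-13/60)) = 152*(-19 + 13/20) = 152*(-367/20) = -13946/5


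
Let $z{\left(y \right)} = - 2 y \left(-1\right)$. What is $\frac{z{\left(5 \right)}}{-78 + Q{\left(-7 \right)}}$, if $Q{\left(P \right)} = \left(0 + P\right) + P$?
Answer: $- \frac{5}{46} \approx -0.1087$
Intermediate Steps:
$Q{\left(P \right)} = 2 P$ ($Q{\left(P \right)} = P + P = 2 P$)
$z{\left(y \right)} = 2 y$ ($z{\left(y \right)} = - 2 \left(- y\right) = 2 y$)
$\frac{z{\left(5 \right)}}{-78 + Q{\left(-7 \right)}} = \frac{2 \cdot 5}{-78 + 2 \left(-7\right)} = \frac{10}{-78 - 14} = \frac{10}{-92} = 10 \left(- \frac{1}{92}\right) = - \frac{5}{46}$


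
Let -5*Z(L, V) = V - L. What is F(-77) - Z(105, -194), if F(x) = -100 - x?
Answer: -414/5 ≈ -82.800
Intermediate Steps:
Z(L, V) = -V/5 + L/5 (Z(L, V) = -(V - L)/5 = -V/5 + L/5)
F(-77) - Z(105, -194) = (-100 - 1*(-77)) - (-⅕*(-194) + (⅕)*105) = (-100 + 77) - (194/5 + 21) = -23 - 1*299/5 = -23 - 299/5 = -414/5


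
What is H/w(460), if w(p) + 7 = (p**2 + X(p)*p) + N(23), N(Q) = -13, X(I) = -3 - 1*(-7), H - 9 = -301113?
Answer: -25092/17785 ≈ -1.4109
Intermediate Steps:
H = -301104 (H = 9 - 301113 = -301104)
X(I) = 4 (X(I) = -3 + 7 = 4)
w(p) = -20 + p**2 + 4*p (w(p) = -7 + ((p**2 + 4*p) - 13) = -7 + (-13 + p**2 + 4*p) = -20 + p**2 + 4*p)
H/w(460) = -301104/(-20 + 460**2 + 4*460) = -301104/(-20 + 211600 + 1840) = -301104/213420 = -301104*1/213420 = -25092/17785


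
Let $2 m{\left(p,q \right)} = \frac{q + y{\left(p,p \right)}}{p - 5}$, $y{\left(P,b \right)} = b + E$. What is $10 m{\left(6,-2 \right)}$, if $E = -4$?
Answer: $0$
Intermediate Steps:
$y{\left(P,b \right)} = -4 + b$ ($y{\left(P,b \right)} = b - 4 = -4 + b$)
$m{\left(p,q \right)} = \frac{-4 + p + q}{2 \left(-5 + p\right)}$ ($m{\left(p,q \right)} = \frac{\left(q + \left(-4 + p\right)\right) \frac{1}{p - 5}}{2} = \frac{\left(-4 + p + q\right) \frac{1}{-5 + p}}{2} = \frac{\frac{1}{-5 + p} \left(-4 + p + q\right)}{2} = \frac{-4 + p + q}{2 \left(-5 + p\right)}$)
$10 m{\left(6,-2 \right)} = 10 \frac{-4 + 6 - 2}{2 \left(-5 + 6\right)} = 10 \cdot \frac{1}{2} \cdot 1^{-1} \cdot 0 = 10 \cdot \frac{1}{2} \cdot 1 \cdot 0 = 10 \cdot 0 = 0$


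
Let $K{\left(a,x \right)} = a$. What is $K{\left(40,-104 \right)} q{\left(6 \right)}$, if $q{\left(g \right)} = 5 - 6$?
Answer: $-40$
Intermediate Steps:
$q{\left(g \right)} = -1$ ($q{\left(g \right)} = 5 - 6 = -1$)
$K{\left(40,-104 \right)} q{\left(6 \right)} = 40 \left(-1\right) = -40$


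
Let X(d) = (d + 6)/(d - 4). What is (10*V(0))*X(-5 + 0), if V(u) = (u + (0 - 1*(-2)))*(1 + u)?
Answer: -20/9 ≈ -2.2222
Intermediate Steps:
X(d) = (6 + d)/(-4 + d)
V(u) = (1 + u)*(2 + u) (V(u) = (u + (0 + 2))*(1 + u) = (u + 2)*(1 + u) = (2 + u)*(1 + u) = (1 + u)*(2 + u))
(10*V(0))*X(-5 + 0) = (10*(2 + 0² + 3*0))*((6 + (-5 + 0))/(-4 + (-5 + 0))) = (10*(2 + 0 + 0))*((6 - 5)/(-4 - 5)) = (10*2)*(1/(-9)) = 20*(-⅑*1) = 20*(-⅑) = -20/9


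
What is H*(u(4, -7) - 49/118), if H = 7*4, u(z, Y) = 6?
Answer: 9226/59 ≈ 156.37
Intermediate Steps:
H = 28
H*(u(4, -7) - 49/118) = 28*(6 - 49/118) = 28*(659/118) = 9226/59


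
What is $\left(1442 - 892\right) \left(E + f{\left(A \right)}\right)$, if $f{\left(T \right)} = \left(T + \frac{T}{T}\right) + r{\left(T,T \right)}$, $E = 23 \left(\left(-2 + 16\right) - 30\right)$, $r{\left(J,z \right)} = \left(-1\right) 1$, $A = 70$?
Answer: $-163900$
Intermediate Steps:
$r{\left(J,z \right)} = -1$
$E = -368$ ($E = 23 \left(14 - 30\right) = 23 \left(-16\right) = -368$)
$f{\left(T \right)} = T$ ($f{\left(T \right)} = \left(T + \frac{T}{T}\right) - 1 = \left(T + 1\right) - 1 = \left(1 + T\right) - 1 = T$)
$\left(1442 - 892\right) \left(E + f{\left(A \right)}\right) = \left(1442 - 892\right) \left(-368 + 70\right) = 550 \left(-298\right) = -163900$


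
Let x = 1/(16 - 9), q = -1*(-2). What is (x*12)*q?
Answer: 24/7 ≈ 3.4286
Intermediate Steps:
q = 2
x = ⅐ (x = 1/7 = ⅐ ≈ 0.14286)
(x*12)*q = ((⅐)*12)*2 = (12/7)*2 = 24/7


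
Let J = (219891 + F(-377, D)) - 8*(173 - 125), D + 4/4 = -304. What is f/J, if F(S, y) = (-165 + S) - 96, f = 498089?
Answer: 498089/218869 ≈ 2.2757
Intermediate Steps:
D = -305 (D = -1 - 304 = -305)
F(S, y) = -261 + S
J = 218869 (J = (219891 + (-261 - 377)) - 8*(173 - 125) = (219891 - 638) - 8*48 = 219253 - 384 = 218869)
f/J = 498089/218869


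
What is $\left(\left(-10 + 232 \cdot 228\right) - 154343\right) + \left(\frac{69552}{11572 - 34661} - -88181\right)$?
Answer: $- \frac{306599116}{23089} \approx -13279.0$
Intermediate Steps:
$\left(\left(-10 + 232 \cdot 228\right) - 154343\right) + \left(\frac{69552}{11572 - 34661} - -88181\right) = \left(\left(-10 + 52896\right) - 154343\right) + \left(\frac{69552}{11572 - 34661} + 88181\right) = \left(52886 - 154343\right) + \left(\frac{69552}{-23089} + 88181\right) = -101457 + \left(69552 \left(- \frac{1}{23089}\right) + 88181\right) = -101457 + \left(- \frac{69552}{23089} + 88181\right) = -101457 + \frac{2035941557}{23089} = - \frac{306599116}{23089}$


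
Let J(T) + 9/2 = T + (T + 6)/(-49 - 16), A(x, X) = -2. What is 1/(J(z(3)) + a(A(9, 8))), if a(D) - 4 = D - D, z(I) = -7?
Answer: -130/973 ≈ -0.13361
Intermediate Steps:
a(D) = 4 (a(D) = 4 + (D - D) = 4 + 0 = 4)
J(T) = -597/130 + 64*T/65 (J(T) = -9/2 + (T + (T + 6)/(-49 - 16)) = -9/2 + (T + (6 + T)/(-65)) = -9/2 + (T + (6 + T)*(-1/65)) = -9/2 + (T + (-6/65 - T/65)) = -9/2 + (-6/65 + 64*T/65) = -597/130 + 64*T/65)
1/(J(z(3)) + a(A(9, 8))) = 1/((-597/130 + (64/65)*(-7)) + 4) = 1/((-597/130 - 448/65) + 4) = 1/(-1493/130 + 4) = 1/(-973/130) = -130/973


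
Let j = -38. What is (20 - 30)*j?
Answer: 380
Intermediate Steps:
(20 - 30)*j = (20 - 30)*(-38) = -10*(-38) = 380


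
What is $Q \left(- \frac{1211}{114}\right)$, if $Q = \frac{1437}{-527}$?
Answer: $\frac{580069}{20026} \approx 28.966$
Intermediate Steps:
$Q = - \frac{1437}{527}$ ($Q = 1437 \left(- \frac{1}{527}\right) = - \frac{1437}{527} \approx -2.7268$)
$Q \left(- \frac{1211}{114}\right) = - \frac{1437 \left(- \frac{1211}{114}\right)}{527} = - \frac{1437 \left(\left(-1211\right) \frac{1}{114}\right)}{527} = \left(- \frac{1437}{527}\right) \left(- \frac{1211}{114}\right) = \frac{580069}{20026}$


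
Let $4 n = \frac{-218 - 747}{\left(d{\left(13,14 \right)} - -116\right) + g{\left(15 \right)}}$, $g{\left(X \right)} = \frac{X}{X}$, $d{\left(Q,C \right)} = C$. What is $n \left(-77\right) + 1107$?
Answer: $\frac{654373}{524} \approx 1248.8$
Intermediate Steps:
$g{\left(X \right)} = 1$
$n = - \frac{965}{524}$ ($n = \frac{\left(-218 - 747\right) \frac{1}{\left(14 - -116\right) + 1}}{4} = \frac{\left(-965\right) \frac{1}{\left(14 + 116\right) + 1}}{4} = \frac{\left(-965\right) \frac{1}{130 + 1}}{4} = \frac{\left(-965\right) \frac{1}{131}}{4} = \frac{1}{4} \left(- \frac{965}{131}\right) = - \frac{965}{524} \approx -1.8416$)
$n \left(-77\right) + 1107 = \left(- \frac{965}{524}\right) \left(-77\right) + 1107 = \frac{74305}{524} + 1107 = \frac{654373}{524}$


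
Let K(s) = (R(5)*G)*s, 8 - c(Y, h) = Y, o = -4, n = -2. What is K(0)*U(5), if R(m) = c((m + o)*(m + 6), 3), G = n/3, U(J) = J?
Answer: 0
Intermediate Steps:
G = -⅔ (G = -2/3 = -2*⅓ = -⅔ ≈ -0.66667)
c(Y, h) = 8 - Y
R(m) = 8 - (-4 + m)*(6 + m) (R(m) = 8 - (m - 4)*(m + 6) = 8 - (-4 + m)*(6 + m))
K(s) = 2*s (K(s) = ((32 - 1*5² - 2*5)*(-⅔))*s = ((32 - 1*25 - 10)*(-⅔))*s = ((32 - 25 - 10)*(-⅔))*s = (-3*(-⅔))*s = 2*s)
K(0)*U(5) = (2*0)*5 = 0*5 = 0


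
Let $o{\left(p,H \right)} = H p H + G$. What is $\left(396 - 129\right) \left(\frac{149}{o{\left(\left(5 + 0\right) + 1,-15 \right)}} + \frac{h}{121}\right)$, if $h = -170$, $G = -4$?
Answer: $- \frac{56281197}{162866} \approx -345.57$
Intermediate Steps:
$o{\left(p,H \right)} = -4 + p H^{2}$ ($o{\left(p,H \right)} = H p H - 4 = p H^{2} - 4 = -4 + p H^{2}$)
$\left(396 - 129\right) \left(\frac{149}{o{\left(\left(5 + 0\right) + 1,-15 \right)}} + \frac{h}{121}\right) = \left(396 - 129\right) \left(\frac{149}{-4 + \left(\left(5 + 0\right) + 1\right) \left(-15\right)^{2}} - \frac{170}{121}\right) = 267 \left(\frac{149}{-4 + \left(5 + 1\right) 225} - \frac{170}{121}\right) = 267 \left(\frac{149}{-4 + 6 \cdot 225} - \frac{170}{121}\right) = 267 \left(\frac{149}{-4 + 1350} - \frac{170}{121}\right) = 267 \left(\frac{149}{1346} - \frac{170}{121}\right) = 267 \left(- \frac{210791}{162866}\right) = - \frac{56281197}{162866}$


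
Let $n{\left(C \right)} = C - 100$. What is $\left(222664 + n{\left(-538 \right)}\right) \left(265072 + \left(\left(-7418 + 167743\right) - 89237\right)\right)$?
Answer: $74636260160$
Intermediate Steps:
$n{\left(C \right)} = -100 + C$
$\left(222664 + n{\left(-538 \right)}\right) \left(265072 + \left(\left(-7418 + 167743\right) - 89237\right)\right) = \left(222664 - 638\right) \left(265072 + \left(\left(-7418 + 167743\right) - 89237\right)\right) = \left(222664 - 638\right) \left(265072 + \left(160325 - 89237\right)\right) = 222026 \left(265072 + 71088\right) = 222026 \cdot 336160 = 74636260160$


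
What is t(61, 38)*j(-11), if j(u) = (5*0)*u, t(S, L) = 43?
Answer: 0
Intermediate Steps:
j(u) = 0 (j(u) = 0*u = 0)
t(61, 38)*j(-11) = 43*0 = 0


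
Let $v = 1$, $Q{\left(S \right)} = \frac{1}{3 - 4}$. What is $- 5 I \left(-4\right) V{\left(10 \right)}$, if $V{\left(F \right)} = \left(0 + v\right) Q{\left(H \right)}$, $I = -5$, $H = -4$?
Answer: $100$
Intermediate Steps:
$Q{\left(S \right)} = -1$ ($Q{\left(S \right)} = \frac{1}{-1} = -1$)
$V{\left(F \right)} = -1$ ($V{\left(F \right)} = \left(0 + 1\right) \left(-1\right) = 1 \left(-1\right) = -1$)
$- 5 I \left(-4\right) V{\left(10 \right)} = \left(-5\right) \left(-5\right) \left(-4\right) \left(-1\right) = 25 \left(-4\right) \left(-1\right) = \left(-100\right) \left(-1\right) = 100$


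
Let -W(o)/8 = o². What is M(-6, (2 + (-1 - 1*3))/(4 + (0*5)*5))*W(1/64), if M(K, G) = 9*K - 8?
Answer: 31/256 ≈ 0.12109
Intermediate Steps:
M(K, G) = -8 + 9*K
W(o) = -8*o²
M(-6, (2 + (-1 - 1*3))/(4 + (0*5)*5))*W(1/64) = (-8 + 9*(-6))*(-8*(1/64)²) = (-8 - 54)*(-8*(1/64)²) = -(-496)/4096 = -62*(-1/512) = 31/256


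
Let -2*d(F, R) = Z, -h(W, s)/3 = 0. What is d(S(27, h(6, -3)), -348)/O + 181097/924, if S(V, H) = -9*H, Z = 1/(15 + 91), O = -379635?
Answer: 86756910923/442654410 ≈ 195.99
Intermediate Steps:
h(W, s) = 0 (h(W, s) = -3*0 = 0)
Z = 1/106 ≈ 0.0094340
d(F, R) = -1/212 (d(F, R) = -1/2*1/106 = -1/212)
d(S(27, h(6, -3)), -348)/O + 181097/924 = -1/212/(-379635) + 181097/924 = -1/212*(-1/379635) + 181097*(1/924) = 1/80482620 + 25871/132 = 86756910923/442654410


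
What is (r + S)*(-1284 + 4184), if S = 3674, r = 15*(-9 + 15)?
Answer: 10915600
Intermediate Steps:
r = 90 (r = 15*6 = 90)
(r + S)*(-1284 + 4184) = (90 + 3674)*(-1284 + 4184) = 3764*2900 = 10915600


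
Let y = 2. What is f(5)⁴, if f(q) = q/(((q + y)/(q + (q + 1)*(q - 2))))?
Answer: 174900625/2401 ≈ 72845.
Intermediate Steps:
f(q) = q*(q + (1 + q)*(-2 + q))/(2 + q) (f(q) = q/(((q + 2)/(q + (q + 1)*(q - 2)))) = q/(((2 + q)/(q + (1 + q)*(-2 + q)))) = q*((q + (1 + q)*(-2 + q))/(2 + q)) = q*(q + (1 + q)*(-2 + q))/(2 + q))
f(5)⁴ = (5*(-2 + 5²)/(2 + 5))⁴ = (5*(-2 + 25)/7)⁴ = (5*(⅐)*23)⁴ = (115/7)⁴ = 174900625/2401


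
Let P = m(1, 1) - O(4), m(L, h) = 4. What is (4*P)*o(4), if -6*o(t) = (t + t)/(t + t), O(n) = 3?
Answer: -⅔ ≈ -0.66667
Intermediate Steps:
P = 1 (P = 4 - 1*3 = 4 - 3 = 1)
o(t) = -⅙ (o(t) = -(t + t)/(6*(t + t)) = -2*t/(6*(2*t)) = -2*t*1/(2*t)/6 = -⅙*1 = -⅙)
(4*P)*o(4) = (4*1)*(-⅙) = 4*(-⅙) = -⅔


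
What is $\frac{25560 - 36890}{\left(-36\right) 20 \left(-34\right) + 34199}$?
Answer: $- \frac{11330}{58679} \approx -0.19308$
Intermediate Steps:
$\frac{25560 - 36890}{\left(-36\right) 20 \left(-34\right) + 34199} = - \frac{11330}{\left(-720\right) \left(-34\right) + 34199} = - \frac{11330}{24480 + 34199} = - \frac{11330}{58679}$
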